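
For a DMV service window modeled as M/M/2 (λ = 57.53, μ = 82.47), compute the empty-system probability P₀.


a = λ/μ = 57.53/82.47 = 0.6976; ρ = a/c = 0.3488
Σ_{k=0}^{1} a^k/k! (terms k=0..1) = 1.00000 + 0.69759 = 1.69759
Tail: a^2/(2!(1−ρ)) = 0.48663/(2·0.6512) = 0.37364
P₀ = 1/(1.69759 + 0.37364) = 1/2.07122 = 0.482807

Final: 0.482807


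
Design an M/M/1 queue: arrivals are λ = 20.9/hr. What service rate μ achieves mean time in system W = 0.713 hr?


W = 1/(μ−λ) ⇒ μ − λ = 1/W = 1/0.713 = 1.4025
μ = λ + 1/W = 20.9 + 1.4025 = 22.3025 per hr

Final: 22.3025 /hr


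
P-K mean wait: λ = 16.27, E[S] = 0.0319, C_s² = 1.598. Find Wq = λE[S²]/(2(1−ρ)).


ρ = λ·E[S] = 16.27·0.0319 = 0.5190
E[S²] = E[S]²(1+C_s²) = 0.0319²·(1+1.598) = 0.002644
Wq = λ·E[S²]/(2(1−ρ)) = 16.27·0.002644/(2·0.4810) = 0.04471 hr

Final: 0.04471 hr


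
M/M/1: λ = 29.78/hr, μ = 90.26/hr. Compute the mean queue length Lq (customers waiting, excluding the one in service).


ρ = 29.78/90.26 = 0.3299
Lq = ρ²/(1−ρ) = 0.1089/0.6701 = 0.1625

Final: 0.1625


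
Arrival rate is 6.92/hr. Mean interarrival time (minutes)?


Mean interarrival time = 1/λ = 1/6.92 hour = 0.14451 hour
In minutes: 0.14451 × 60 = 8.6705 min

Final: 8.6705 min


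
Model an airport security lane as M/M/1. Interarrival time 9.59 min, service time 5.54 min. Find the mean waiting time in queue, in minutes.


λ = 60/9.59 = 6.2565 /hr
μ = 60/5.54 = 10.8303 /hr
ρ = λ/μ = 6.2565/10.8303 = 0.5777
Wq = ρ/(μ−λ) = 0.5777/(10.8303−6.2565) = 0.12630 hr
In minutes: 0.12630·60 = 7.578 min

Final: 7.578 min


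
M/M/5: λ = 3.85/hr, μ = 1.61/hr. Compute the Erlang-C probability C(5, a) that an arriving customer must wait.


a = λ/μ = 2.3913; ρ = a/5 = 0.4783
P₀ = 0.089759 (from M/M/c formula)
C(c,a) = [a^c/(c!(1−ρ))]·P₀ = [78.19415/(120·0.5217)]·0.089759
= 1.24893·0.089759 = 0.112103

Final: 0.112103


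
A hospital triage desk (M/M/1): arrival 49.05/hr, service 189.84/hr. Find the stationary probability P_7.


ρ = 49.05/189.84 = 0.2584
P_n = (1−ρ)·ρ^n = (1 − 0.2584)·0.2584^7 = 0.7416·0.00007687 = 0.00005701

Final: 0.00005701


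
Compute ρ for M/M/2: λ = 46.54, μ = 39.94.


ρ = λ/(cμ) = 46.54/(2·39.94) = 46.54/79.88 = 0.5826

Final: 0.5826


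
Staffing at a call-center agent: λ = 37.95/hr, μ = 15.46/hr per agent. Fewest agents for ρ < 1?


Stability requires cμ > λ ⇔ c > λ/μ.
λ/μ = 37.95/15.46 = 2.4547
Minimum integer c = ⌊2.4547⌋ + 1 = 3
Check: 3·15.46 = 46.38 > 37.95, while 2·15.46 = 30.92 ≤ 37.95

Final: 3 servers


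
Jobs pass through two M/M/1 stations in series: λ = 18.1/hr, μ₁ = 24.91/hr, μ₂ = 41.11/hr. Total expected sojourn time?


Each node sees arrival rate λ = 18.1/hr (tandem ⇒ throughput preserved).
W₁ = 1/(μ₁−λ) = 1/(24.91−18.1) = 0.14684 hr
W₂ = 1/(μ₂−λ) = 1/(41.11−18.1) = 0.04346 hr
W_total = W₁ + W₂ = 0.14684 + 0.04346 = 0.19030 hr

Final: 0.19030 hr


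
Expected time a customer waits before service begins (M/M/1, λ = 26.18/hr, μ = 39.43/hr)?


ρ = 26.18/39.43 = 0.6640
Wq = ρ/(μ−λ) = 0.6640/(39.43 − 26.18) = 0.6640/13.25 = 0.05011 hr

Final: 0.05011 hr


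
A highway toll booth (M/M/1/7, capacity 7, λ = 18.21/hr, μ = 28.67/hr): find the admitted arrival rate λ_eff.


ρ = 0.6352; P_K = (1−ρ)ρ^7/(1−ρ^8) = 0.015629
λ_eff = λ(1 − P_K) = 18.21·(1 − 0.015629) = 18.21·0.984371 = 17.9254 /hr

Final: 17.9254 /hr


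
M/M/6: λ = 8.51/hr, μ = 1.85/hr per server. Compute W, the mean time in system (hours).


a = 4.6000; ρ = 0.7667; P₀ = 0.008025
Lq = P₀·a^c·ρ/(c!(1−ρ)²) = 1.48693
Wq = Lq/λ = 1.48693/8.51 = 0.17473 hr
W = Wq + 1/μ = 0.17473 + 0.54054 = 0.71527 hr

Final: 0.71527 hr


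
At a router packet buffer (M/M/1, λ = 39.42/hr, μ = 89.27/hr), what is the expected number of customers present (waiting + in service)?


ρ = λ/μ = 39.42/89.27 = 0.4416
L = ρ/(1−ρ) = 0.4416/(1 − 0.4416) = 0.4416/0.5584 = 0.7908

Final: 0.7908


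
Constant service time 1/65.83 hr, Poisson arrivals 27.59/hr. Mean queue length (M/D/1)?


ρ = 27.59/65.83 = 0.4191
M/D/1: Lq = ρ²/(2(1−ρ)) = 0.1757/(2·0.5809) = 0.15119

Final: 0.15119


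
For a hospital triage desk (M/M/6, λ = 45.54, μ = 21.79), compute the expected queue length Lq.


a = λ/μ = 2.0899; ρ = a/6 = 0.3483
P₀ = 0.123454
Lq = P₀·a^c·ρ / (c!·(1−ρ)²) = 0.123454·83.33257·0.3483/(720·0.42468)
= 0.01172

Final: 0.01172


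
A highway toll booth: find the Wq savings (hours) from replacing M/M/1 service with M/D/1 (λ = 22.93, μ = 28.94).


ρ = 22.93/28.94 = 0.7923
Wq(M/M/1) = ρ/(μ−λ) = 0.7923/6.01 = 0.13184 hr
Wq(M/D/1) = ρ/(2(μ−λ)) = 0.06592 hr
Savings = 0.13184 − 0.06592 = 0.06592 hr

Final: 0.06592 hr


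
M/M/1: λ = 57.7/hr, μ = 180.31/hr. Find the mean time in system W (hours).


W = 1/(μ−λ) = 1/(180.31 − 57.7) = 1/122.61 = 0.008156 hr

Final: 0.008156 hr


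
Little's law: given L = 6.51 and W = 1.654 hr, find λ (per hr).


λ = L/W = 6.51/1.654 = 3.9359 /hr

Final: 3.9359 /hr


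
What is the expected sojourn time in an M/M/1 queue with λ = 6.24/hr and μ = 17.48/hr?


W = 1/(μ−λ) = 1/(17.48 − 6.24) = 1/11.24 = 0.08897 hr

Final: 0.08897 hr


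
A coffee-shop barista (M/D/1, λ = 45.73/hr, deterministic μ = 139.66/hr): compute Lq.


ρ = 45.73/139.66 = 0.3274
M/D/1: Lq = ρ²/(2(1−ρ)) = 0.1072/(2·0.6726) = 0.07971

Final: 0.07971


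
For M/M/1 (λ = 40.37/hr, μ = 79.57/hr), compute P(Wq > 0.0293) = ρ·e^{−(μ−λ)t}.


ρ = 40.37/79.57 = 0.5074
P(Wq > t) = ρ·e^{−(μ−λ)t} = 0.5074·e^{−1.1486}
= 0.5074·0.317093 = 0.160878

Final: 0.160878


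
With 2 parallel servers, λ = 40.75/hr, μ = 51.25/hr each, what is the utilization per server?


ρ = λ/(cμ) = 40.75/(2·51.25) = 40.75/102.50 = 0.3976

Final: 0.3976


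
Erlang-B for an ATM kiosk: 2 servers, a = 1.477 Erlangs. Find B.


B(c,a) = (a^c/c!) / Σ_{k=0}^{c} a^k/k!
a^2/2! = 1.090765
Σ terms (k=0..2): 1.00000 + 1.47700 + 1.09076 = 3.567765
B = 1.090765/3.567765 = 0.305728

Final: 0.305728


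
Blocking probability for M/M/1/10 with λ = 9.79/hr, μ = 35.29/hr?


ρ = λ/μ = 9.79/35.29 = 0.2774
P_K = (1−ρ)ρ^K/(1−ρ^(K+1)) = (0.7226·0.000002700)/(1 − 0.0000007489)
= 0.000001951/0.999999 = 0.000001951

Final: 0.000001951


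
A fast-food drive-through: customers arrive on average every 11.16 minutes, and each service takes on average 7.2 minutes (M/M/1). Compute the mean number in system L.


λ = 60/11.16 = 5.3763 /hr
μ = 60/7.2 = 8.3333 /hr
ρ = λ/μ = 5.3763/8.3333 = 0.6452
L = ρ/(1−ρ) = 0.6452/0.3548 = 1.8182

Final: 1.8182


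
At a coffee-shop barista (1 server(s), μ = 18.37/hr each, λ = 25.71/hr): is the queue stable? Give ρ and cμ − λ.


Total capacity cμ = 1·18.37 = 18.37/hr
ρ = λ/(cμ) = 25.71/18.37 = 1.3996
Stable ⇔ ρ < 1: NO
Spare capacity = cμ − λ = 18.37 − 25.71 = -7.34/hr

Final: ρ = 1.3996; unstable; margin = -7.34/hr


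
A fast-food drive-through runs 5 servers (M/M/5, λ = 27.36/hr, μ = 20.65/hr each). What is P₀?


a = λ/μ = 27.36/20.65 = 1.3249; ρ = a/c = 0.2650
Σ_{k=0}^{4} a^k/k! (terms k=0..4) = 1.00000 + 1.32494 + 0.87773 + 0.38765 + 0.12840 = 3.71872
Tail: a^5/(5!(1−ρ)) = 4.08301/(120·0.7350) = 0.04629
P₀ = 1/(3.71872 + 0.04629) = 1/3.76501 = 0.265603

Final: 0.265603


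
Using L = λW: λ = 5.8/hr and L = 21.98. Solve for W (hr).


W = L/λ = 21.98/5.8 = 3.7897 hr

Final: 3.7897 hr


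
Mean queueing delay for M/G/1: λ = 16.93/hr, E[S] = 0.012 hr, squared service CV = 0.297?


ρ = λ·E[S] = 16.93·0.012 = 0.2032
E[S²] = E[S]²(1+C_s²) = 0.012²·(1+0.297) = 0.0001868
Wq = λ·E[S²]/(2(1−ρ)) = 16.93·0.0001868/(2·0.7968) = 0.001984 hr

Final: 0.001984 hr


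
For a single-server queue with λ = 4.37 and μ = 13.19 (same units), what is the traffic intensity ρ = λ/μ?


ρ = λ/μ = 4.37/13.19 = 0.3313

Final: 0.3313


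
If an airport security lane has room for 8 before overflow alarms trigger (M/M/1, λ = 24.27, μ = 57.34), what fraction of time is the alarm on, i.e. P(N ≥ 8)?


ρ = 24.27/57.34 = 0.4233
P(N ≥ n) = ρ^n = 0.4233^8 = 0.001030

Final: 0.001030


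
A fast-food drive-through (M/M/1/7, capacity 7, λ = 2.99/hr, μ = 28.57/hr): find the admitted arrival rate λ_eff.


ρ = 0.1047; P_K = (1−ρ)ρ^7/(1−ρ^8) = 0.0000001231
λ_eff = λ(1 − P_K) = 2.99·(1 − 0.0000001231) = 2.99·1.000000 = 2.9900 /hr

Final: 2.9900 /hr


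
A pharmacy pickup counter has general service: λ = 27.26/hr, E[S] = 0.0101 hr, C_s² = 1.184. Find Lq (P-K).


ρ = λ·E[S] = 27.26·0.0101 = 0.2753
Lq = ρ²(1+C_s²)/(2(1−ρ)) = 0.07580·(1+1.184)/(2·0.7247)
= 0.07580·2.1840/1.4493 = 0.11423

Final: 0.11423


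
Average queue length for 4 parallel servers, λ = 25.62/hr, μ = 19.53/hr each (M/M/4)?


a = λ/μ = 1.3118; ρ = a/4 = 0.3280
P₀ = 0.267943
Lq = P₀·a^c·ρ / (c!·(1−ρ)²) = 0.267943·2.96147·0.3280/(24·0.45164)
= 0.02401

Final: 0.02401


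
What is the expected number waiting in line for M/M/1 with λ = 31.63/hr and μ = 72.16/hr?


ρ = 31.63/72.16 = 0.4383
Lq = ρ²/(1−ρ) = 0.1921/0.5617 = 0.3421

Final: 0.3421


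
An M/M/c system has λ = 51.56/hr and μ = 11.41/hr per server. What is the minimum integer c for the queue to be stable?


Stability requires cμ > λ ⇔ c > λ/μ.
λ/μ = 51.56/11.41 = 4.5188
Minimum integer c = ⌊4.5188⌋ + 1 = 5
Check: 5·11.41 = 57.05 > 51.56, while 4·11.41 = 45.64 ≤ 51.56

Final: 5 servers


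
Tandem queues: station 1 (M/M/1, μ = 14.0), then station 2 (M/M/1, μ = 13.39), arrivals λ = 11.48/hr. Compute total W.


Each node sees arrival rate λ = 11.48/hr (tandem ⇒ throughput preserved).
W₁ = 1/(μ₁−λ) = 1/(14.0−11.48) = 0.39683 hr
W₂ = 1/(μ₂−λ) = 1/(13.39−11.48) = 0.52356 hr
W_total = W₁ + W₂ = 0.39683 + 0.52356 = 0.92039 hr

Final: 0.92039 hr


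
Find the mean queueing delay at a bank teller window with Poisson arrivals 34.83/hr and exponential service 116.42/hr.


ρ = 34.83/116.42 = 0.2992
Wq = ρ/(μ−λ) = 0.2992/(116.42 − 34.83) = 0.2992/81.59 = 0.003667 hr

Final: 0.003667 hr


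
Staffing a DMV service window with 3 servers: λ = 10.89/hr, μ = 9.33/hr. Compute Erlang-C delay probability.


a = λ/μ = 1.1672; ρ = a/3 = 0.3891
P₀ = 0.304675 (from M/M/c formula)
C(c,a) = [a^c/(c!(1−ρ))]·P₀ = [1.59015/(6·0.6109)]·0.304675
= 0.43380·0.304675 = 0.132169

Final: 0.132169


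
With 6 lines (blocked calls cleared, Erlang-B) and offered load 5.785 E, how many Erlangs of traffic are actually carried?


B(6,5.785) = 0.249676 (Erlang-B)
Carried load = a(1 − B) = 5.785·(1 − 0.249676) = 5.785·0.750324 = 4.3406 E

Final: 4.3406 Erlangs


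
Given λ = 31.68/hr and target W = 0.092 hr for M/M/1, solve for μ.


W = 1/(μ−λ) ⇒ μ − λ = 1/W = 1/0.092 = 10.8696
μ = λ + 1/W = 31.68 + 10.8696 = 42.5496 per hr

Final: 42.5496 /hr


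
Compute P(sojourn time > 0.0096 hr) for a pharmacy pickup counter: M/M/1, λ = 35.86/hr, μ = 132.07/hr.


W ~ Exponential(μ−λ) for M/M/1.
μ − λ = 132.07 − 35.86 = 96.2100
P(W > t) = e^{−(μ−λ)t} = e^{−0.9236} = 0.397081

Final: 0.397081


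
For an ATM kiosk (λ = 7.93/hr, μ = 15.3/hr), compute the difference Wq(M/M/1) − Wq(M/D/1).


ρ = 7.93/15.3 = 0.5183
Wq(M/M/1) = ρ/(μ−λ) = 0.5183/7.37 = 0.07033 hr
Wq(M/D/1) = ρ/(2(μ−λ)) = 0.03516 hr
Savings = 0.07033 − 0.03516 = 0.03516 hr

Final: 0.03516 hr


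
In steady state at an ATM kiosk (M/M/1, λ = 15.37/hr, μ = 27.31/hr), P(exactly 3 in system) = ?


ρ = 15.37/27.31 = 0.5628
P_n = (1−ρ)·ρ^n = (1 − 0.5628)·0.5628^3 = 0.4372·0.178261 = 0.077936

Final: 0.077936


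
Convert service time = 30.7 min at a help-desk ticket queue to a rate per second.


μ = 1/(service time) in consistent units.
1 second = 0.0166667 min, so μ = 0.0166667/30.7 = 0.0005429 per second

Final: 0.0005429 /sec


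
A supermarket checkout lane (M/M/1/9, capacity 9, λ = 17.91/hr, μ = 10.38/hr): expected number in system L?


ρ = 17.91/10.38 = 1.7254
L = ρ[1 − (K+1)ρ^K + Kρ^(K+1)] / [(1−ρ)(1−ρ^(K+1))]
Numerator: 1.7254·(1 − 10·135.545184 + 9·233.874205) = 1294.792929
Denominator: (-0.7254)·(-232.874205) = 168.934755
L = 1294.792929/168.934755 = 7.6645

Final: 7.6645


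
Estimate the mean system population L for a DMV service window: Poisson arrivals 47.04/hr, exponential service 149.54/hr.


ρ = λ/μ = 47.04/149.54 = 0.3146
L = ρ/(1−ρ) = 0.3146/(1 − 0.3146) = 0.3146/0.6854 = 0.4589

Final: 0.4589


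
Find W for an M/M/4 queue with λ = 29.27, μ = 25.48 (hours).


a = 1.1487; ρ = 0.2872; P₀ = 0.316157
Lq = P₀·a^c·ρ/(c!(1−ρ)²) = 0.01297
Wq = Lq/λ = 0.01297/29.27 = 0.0004430 hr
W = Wq + 1/μ = 0.0004430 + 0.03925 = 0.03969 hr

Final: 0.03969 hr


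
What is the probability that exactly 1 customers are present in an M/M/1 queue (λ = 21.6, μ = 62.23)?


ρ = 21.6/62.23 = 0.3471
P_n = (1−ρ)·ρ^n = (1 − 0.3471)·0.3471^1 = 0.6529·0.347099 = 0.226621

Final: 0.226621


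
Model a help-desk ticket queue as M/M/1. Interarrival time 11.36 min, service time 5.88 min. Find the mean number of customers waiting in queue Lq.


λ = 60/11.36 = 5.2817 /hr
μ = 60/5.88 = 10.2041 /hr
ρ = λ/μ = 5.2817/10.2041 = 0.5176
Lq = ρ²/(1−ρ) = 0.2679/0.4824 = 0.5554

Final: 0.5554


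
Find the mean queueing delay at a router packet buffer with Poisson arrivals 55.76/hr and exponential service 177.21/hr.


ρ = 55.76/177.21 = 0.3147
Wq = ρ/(μ−λ) = 0.3147/(177.21 − 55.76) = 0.3147/121.45 = 0.002591 hr

Final: 0.002591 hr


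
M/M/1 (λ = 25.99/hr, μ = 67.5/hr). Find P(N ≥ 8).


ρ = 25.99/67.5 = 0.3850
P(N ≥ n) = ρ^n = 0.3850^8 = 0.0004831

Final: 0.0004831


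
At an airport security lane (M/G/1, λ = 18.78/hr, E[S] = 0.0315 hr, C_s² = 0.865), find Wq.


ρ = λ·E[S] = 18.78·0.0315 = 0.5916
E[S²] = E[S]²(1+C_s²) = 0.0315²·(1+0.865) = 0.001851
Wq = λ·E[S²]/(2(1−ρ)) = 18.78·0.001851/(2·0.4084) = 0.04254 hr

Final: 0.04254 hr


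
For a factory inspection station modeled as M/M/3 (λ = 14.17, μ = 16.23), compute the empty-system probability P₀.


a = λ/μ = 14.17/16.23 = 0.8731; ρ = a/c = 0.2910
Σ_{k=0}^{2} a^k/k! (terms k=0..2) = 1.00000 + 0.87307 + 0.38113 = 2.25420
Tail: a^3/(3!(1−ρ)) = 0.66551/(6·0.7090) = 0.15645
P₀ = 1/(2.25420 + 0.15645) = 1/2.41065 = 0.414825

Final: 0.414825


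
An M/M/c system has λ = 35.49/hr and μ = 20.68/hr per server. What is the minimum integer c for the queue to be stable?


Stability requires cμ > λ ⇔ c > λ/μ.
λ/μ = 35.49/20.68 = 1.7162
Minimum integer c = ⌊1.7162⌋ + 1 = 2
Check: 2·20.68 = 41.36 > 35.49, while 1·20.68 = 20.68 ≤ 35.49

Final: 2 servers


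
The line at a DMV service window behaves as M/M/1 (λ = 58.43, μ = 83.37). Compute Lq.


ρ = 58.43/83.37 = 0.7009
Lq = ρ²/(1−ρ) = 0.4912/0.2991 = 1.6420

Final: 1.6420


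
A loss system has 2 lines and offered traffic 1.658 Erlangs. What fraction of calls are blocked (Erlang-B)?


B(c,a) = (a^c/c!) / Σ_{k=0}^{c} a^k/k!
a^2/2! = 1.374482
Σ terms (k=0..2): 1.00000 + 1.65800 + 1.37448 = 4.032482
B = 1.374482/4.032482 = 0.340853

Final: 0.340853


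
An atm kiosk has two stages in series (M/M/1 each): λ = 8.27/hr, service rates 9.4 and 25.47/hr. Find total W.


Each node sees arrival rate λ = 8.27/hr (tandem ⇒ throughput preserved).
W₁ = 1/(μ₁−λ) = 1/(9.4−8.27) = 0.88496 hr
W₂ = 1/(μ₂−λ) = 1/(25.47−8.27) = 0.05814 hr
W_total = W₁ + W₂ = 0.88496 + 0.05814 = 0.94310 hr

Final: 0.94310 hr


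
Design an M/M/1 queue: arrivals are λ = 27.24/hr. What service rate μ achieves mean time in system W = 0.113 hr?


W = 1/(μ−λ) ⇒ μ − λ = 1/W = 1/0.113 = 8.8496
μ = λ + 1/W = 27.24 + 8.8496 = 36.0896 per hr

Final: 36.0896 /hr


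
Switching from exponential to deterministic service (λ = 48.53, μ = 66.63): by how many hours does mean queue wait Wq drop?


ρ = 48.53/66.63 = 0.7284
Wq(M/M/1) = ρ/(μ−λ) = 0.7284/18.10 = 0.04024 hr
Wq(M/D/1) = ρ/(2(μ−λ)) = 0.02012 hr
Savings = 0.04024 − 0.02012 = 0.02012 hr

Final: 0.02012 hr


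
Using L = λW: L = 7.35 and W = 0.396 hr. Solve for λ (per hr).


λ = L/W = 7.35/0.396 = 18.5606 /hr

Final: 18.5606 /hr


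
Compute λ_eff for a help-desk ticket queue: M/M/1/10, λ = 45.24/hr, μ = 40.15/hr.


ρ = 1.1268; P_K = (1−ρ)ρ^10/(1−ρ^11) = 0.153919
λ_eff = λ(1 − P_K) = 45.24·(1 − 0.153919) = 45.24·0.846081 = 38.2767 /hr

Final: 38.2767 /hr


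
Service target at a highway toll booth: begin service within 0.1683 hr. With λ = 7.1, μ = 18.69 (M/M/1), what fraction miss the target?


ρ = 7.1/18.69 = 0.3799
P(Wq > t) = ρ·e^{−(μ−λ)t} = 0.3799·e^{−1.9506}
= 0.3799·0.142189 = 0.054015

Final: 0.054015


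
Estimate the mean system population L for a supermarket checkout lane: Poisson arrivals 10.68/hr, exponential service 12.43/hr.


ρ = λ/μ = 10.68/12.43 = 0.8592
L = ρ/(1−ρ) = 0.8592/(1 − 0.8592) = 0.8592/0.1408 = 6.1029

Final: 6.1029


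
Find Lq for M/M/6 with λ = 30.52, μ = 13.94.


a = λ/μ = 2.1894; ρ = a/6 = 0.3649
P₀ = 0.111699
Lq = P₀·a^c·ρ / (c!·(1−ρ)²) = 0.111699·110.13631·0.3649/(720·0.40336)
= 0.01546

Final: 0.01546


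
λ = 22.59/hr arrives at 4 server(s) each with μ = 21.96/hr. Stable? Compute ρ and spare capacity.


Total capacity cμ = 4·21.96 = 87.84/hr
ρ = λ/(cμ) = 22.59/87.84 = 0.2572
Stable ⇔ ρ < 1: YES
Spare capacity = cμ − λ = 87.84 − 22.59 = 65.25/hr

Final: ρ = 0.2572; stable; margin = 65.25/hr


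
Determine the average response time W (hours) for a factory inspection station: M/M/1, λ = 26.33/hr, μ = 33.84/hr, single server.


W = 1/(μ−λ) = 1/(33.84 − 26.33) = 1/7.51 = 0.1332 hr

Final: 0.1332 hr


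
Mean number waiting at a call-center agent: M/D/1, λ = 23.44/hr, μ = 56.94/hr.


ρ = 23.44/56.94 = 0.4117
M/D/1: Lq = ρ²/(2(1−ρ)) = 0.1695/(2·0.5883) = 0.14402

Final: 0.14402


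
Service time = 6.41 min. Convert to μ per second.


μ = 1/(service time) in consistent units.
1 second = 0.0166667 min, so μ = 0.0166667/6.41 = 0.002600 per second

Final: 0.002600 /sec


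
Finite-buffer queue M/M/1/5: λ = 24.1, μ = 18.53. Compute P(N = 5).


ρ = λ/μ = 24.1/18.53 = 1.3006
P_K = (1−ρ)ρ^K/(1−ρ^(K+1)) = (-0.3006·3.721415)/(1 − 4.840049)
= -1.118634/-3.840049 = 0.291307

Final: 0.291307


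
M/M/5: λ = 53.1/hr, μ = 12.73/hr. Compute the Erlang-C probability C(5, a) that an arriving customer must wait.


a = λ/μ = 4.1712; ρ = a/5 = 0.8342
P₀ = 0.009797 (from M/M/c formula)
C(c,a) = [a^c/(c!(1−ρ))]·P₀ = [1262.78841/(120·0.1658)]·0.009797
= 63.48853·0.009797 = 0.622012

Final: 0.622012


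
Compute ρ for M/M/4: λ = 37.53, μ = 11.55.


ρ = λ/(cμ) = 37.53/(4·11.55) = 37.53/46.20 = 0.8123

Final: 0.8123


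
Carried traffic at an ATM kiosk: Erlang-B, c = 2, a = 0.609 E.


B(2,0.609) = 0.103342 (Erlang-B)
Carried load = a(1 − B) = 0.609·(1 − 0.103342) = 0.609·0.896658 = 0.5461 E

Final: 0.5461 Erlangs


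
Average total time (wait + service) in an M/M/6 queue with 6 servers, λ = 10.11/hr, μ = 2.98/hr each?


a = 3.3926; ρ = 0.5654; P₀ = 0.032474
Lq = P₀·a^c·ρ/(c!(1−ρ)²) = 0.20591
Wq = Lq/λ = 0.20591/10.11 = 0.02037 hr
W = Wq + 1/μ = 0.02037 + 0.33557 = 0.35594 hr

Final: 0.35594 hr


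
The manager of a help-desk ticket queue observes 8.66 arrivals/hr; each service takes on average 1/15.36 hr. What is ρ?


ρ = λ/μ = 8.66/15.36 = 0.5638

Final: 0.5638


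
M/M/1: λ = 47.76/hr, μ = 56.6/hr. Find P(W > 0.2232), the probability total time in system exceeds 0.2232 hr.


W ~ Exponential(μ−λ) for M/M/1.
μ − λ = 56.6 − 47.76 = 8.8400
P(W > t) = e^{−(μ−λ)t} = e^{−1.9731} = 0.139027

Final: 0.139027


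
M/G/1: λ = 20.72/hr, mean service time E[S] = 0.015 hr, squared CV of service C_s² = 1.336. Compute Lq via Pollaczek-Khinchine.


ρ = λ·E[S] = 20.72·0.015 = 0.3108
Lq = ρ²(1+C_s²)/(2(1−ρ)) = 0.09660·(1+1.336)/(2·0.6892)
= 0.09660·2.3360/1.3784 = 0.16370

Final: 0.16370


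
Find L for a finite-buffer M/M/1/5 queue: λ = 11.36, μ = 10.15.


ρ = 11.36/10.15 = 1.1192
L = ρ[1 − (K+1)ρ^K + Kρ^(K+1)] / [(1−ρ)(1−ρ^(K+1))]
Numerator: 1.1192·(1 − 6·1.756149 + 5·1.965503) = 0.325265
Denominator: (-0.1192)·(-0.965503) = 0.115099
L = 0.325265/0.115099 = 2.8259

Final: 2.8259


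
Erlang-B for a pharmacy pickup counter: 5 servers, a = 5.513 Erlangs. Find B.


B(c,a) = (a^c/c!) / Σ_{k=0}^{c} a^k/k!
a^5/5! = 42.438372
Σ terms (k=0..5): 1.00000 + 5.51300 + 15.19658 + 27.92626 + 38.48936 + 42.43837 = 130.563577
B = 42.438372/130.563577 = 0.325040

Final: 0.325040


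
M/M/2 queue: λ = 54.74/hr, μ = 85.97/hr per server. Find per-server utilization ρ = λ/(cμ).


ρ = λ/(cμ) = 54.74/(2·85.97) = 54.74/171.94 = 0.3184

Final: 0.3184


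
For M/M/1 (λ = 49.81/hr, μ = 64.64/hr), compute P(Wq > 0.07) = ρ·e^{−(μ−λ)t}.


ρ = 49.81/64.64 = 0.7706
P(Wq > t) = ρ·e^{−(μ−λ)t} = 0.7706·e^{−1.0381}
= 0.7706·0.354127 = 0.272881

Final: 0.272881


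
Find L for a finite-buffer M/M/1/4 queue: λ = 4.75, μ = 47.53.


ρ = 4.75/47.53 = 0.09994
L = ρ[1 − (K+1)ρ^K + Kρ^(K+1)] / [(1−ρ)(1−ρ^(K+1))]
Numerator: 0.09994·(1 − 5·0.00009975 + 4·0.000009968) = 0.099891
Denominator: (0.9001)·(0.999990) = 0.900054
L = 0.099891/0.900054 = 0.1110

Final: 0.1110


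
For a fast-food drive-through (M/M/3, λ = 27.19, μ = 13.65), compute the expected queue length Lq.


a = λ/μ = 1.9919; ρ = a/3 = 0.6640
P₀ = 0.112409
Lq = P₀·a^c·ρ / (c!·(1−ρ)²) = 0.112409·7.90369·0.6640/(6·0.11291)
= 0.87077

Final: 0.87077


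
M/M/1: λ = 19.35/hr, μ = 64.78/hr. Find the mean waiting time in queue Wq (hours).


ρ = 19.35/64.78 = 0.2987
Wq = ρ/(μ−λ) = 0.2987/(64.78 − 19.35) = 0.2987/45.43 = 0.006575 hr

Final: 0.006575 hr


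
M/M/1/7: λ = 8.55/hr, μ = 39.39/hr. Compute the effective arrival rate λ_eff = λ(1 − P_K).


ρ = 0.2171; P_K = (1−ρ)ρ^7/(1−ρ^8) = 0.00001777
λ_eff = λ(1 − P_K) = 8.55·(1 − 0.00001777) = 8.55·0.999982 = 8.5498 /hr

Final: 8.5498 /hr


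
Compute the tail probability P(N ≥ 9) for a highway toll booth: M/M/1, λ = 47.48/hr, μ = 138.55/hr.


ρ = 47.48/138.55 = 0.3427
P(N ≥ n) = ρ^n = 0.3427^9 = 0.00006518

Final: 0.00006518


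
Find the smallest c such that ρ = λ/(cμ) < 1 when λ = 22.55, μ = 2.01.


Stability requires cμ > λ ⇔ c > λ/μ.
λ/μ = 22.55/2.01 = 11.2189
Minimum integer c = ⌊11.2189⌋ + 1 = 12
Check: 12·2.01 = 24.12 > 22.55, while 11·2.01 = 22.11 ≤ 22.55

Final: 12 servers


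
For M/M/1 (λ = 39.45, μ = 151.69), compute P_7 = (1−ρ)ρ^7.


ρ = 39.45/151.69 = 0.2601
P_n = (1−ρ)·ρ^n = (1 − 0.2601)·0.2601^7 = 0.7399·0.00008047 = 0.00005954

Final: 0.00005954


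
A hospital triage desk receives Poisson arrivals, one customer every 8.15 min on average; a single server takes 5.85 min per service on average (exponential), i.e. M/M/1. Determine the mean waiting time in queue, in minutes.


λ = 60/8.15 = 7.3620 /hr
μ = 60/5.85 = 10.2564 /hr
ρ = λ/μ = 7.3620/10.2564 = 0.7178
Wq = ρ/(μ−λ) = 0.7178/(10.2564−7.3620) = 0.24799 hr
In minutes: 0.24799·60 = 14.879 min

Final: 14.879 min


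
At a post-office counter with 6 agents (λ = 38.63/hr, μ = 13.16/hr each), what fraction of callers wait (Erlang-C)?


a = λ/μ = 2.9354; ρ = a/6 = 0.4892
P₀ = 0.052332 (from M/M/c formula)
C(c,a) = [a^c/(c!(1−ρ))]·P₀ = [639.75386/(720·0.5108)]·0.052332
= 1.73964·0.052332 = 0.091039

Final: 0.091039


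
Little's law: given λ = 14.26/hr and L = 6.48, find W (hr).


W = L/λ = 6.48/14.26 = 0.4544 hr

Final: 0.4544 hr


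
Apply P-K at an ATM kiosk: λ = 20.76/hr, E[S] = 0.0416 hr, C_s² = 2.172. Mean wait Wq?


ρ = λ·E[S] = 20.76·0.0416 = 0.8636
E[S²] = E[S]²(1+C_s²) = 0.0416²·(1+2.172) = 0.005489
Wq = λ·E[S²]/(2(1−ρ)) = 20.76·0.005489/(2·0.1364) = 0.41779 hr

Final: 0.41779 hr


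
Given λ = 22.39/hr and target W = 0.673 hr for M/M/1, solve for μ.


W = 1/(μ−λ) ⇒ μ − λ = 1/W = 1/0.673 = 1.4859
μ = λ + 1/W = 22.39 + 1.4859 = 23.8759 per hr

Final: 23.8759 /hr


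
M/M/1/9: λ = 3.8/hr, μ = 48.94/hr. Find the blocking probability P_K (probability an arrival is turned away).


ρ = λ/μ = 3.8/48.94 = 0.07765
P_K = (1−ρ)ρ^K/(1−ρ^(K+1)) = (0.9224·1.026e-10)/(1 − 7.965e-12)
= 9.462e-11/1.000000 = 9.462e-11

Final: 9.462e-11


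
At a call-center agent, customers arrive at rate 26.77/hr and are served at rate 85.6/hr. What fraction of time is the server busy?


ρ = λ/μ = 26.77/85.6 = 0.3127

Final: 0.3127


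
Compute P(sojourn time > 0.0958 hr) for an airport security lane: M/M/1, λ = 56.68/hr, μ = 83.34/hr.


W ~ Exponential(μ−λ) for M/M/1.
μ − λ = 83.34 − 56.68 = 26.6600
P(W > t) = e^{−(μ−λ)t} = e^{−2.5540} = 0.077768

Final: 0.077768


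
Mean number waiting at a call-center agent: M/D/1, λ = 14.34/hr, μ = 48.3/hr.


ρ = 14.34/48.3 = 0.2969
M/D/1: Lq = ρ²/(2(1−ρ)) = 0.08815/(2·0.7031) = 0.06268

Final: 0.06268


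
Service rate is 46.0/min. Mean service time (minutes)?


Mean service time = 1/μ = 1/46.0 minute = 0.02174 minute
In minutes: 0.02174 × 1 = 0.02174 min

Final: 0.02174 min


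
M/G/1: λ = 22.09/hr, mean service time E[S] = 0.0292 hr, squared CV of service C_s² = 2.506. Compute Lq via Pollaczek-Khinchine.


ρ = λ·E[S] = 22.09·0.0292 = 0.6450
Lq = ρ²(1+C_s²)/(2(1−ρ)) = 0.4161·(1+2.506)/(2·0.3550)
= 0.4161·3.5060/0.7099 = 2.05468

Final: 2.05468


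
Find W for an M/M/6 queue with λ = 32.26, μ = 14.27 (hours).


a = 2.2607; ρ = 0.3768; P₀ = 0.103955
Lq = P₀·a^c·ρ/(c!(1−ρ)²) = 0.01870
Wq = Lq/λ = 0.01870/32.26 = 0.0005796 hr
W = Wq + 1/μ = 0.0005796 + 0.07008 = 0.07066 hr

Final: 0.07066 hr


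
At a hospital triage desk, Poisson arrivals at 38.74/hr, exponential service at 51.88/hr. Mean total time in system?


W = 1/(μ−λ) = 1/(51.88 − 38.74) = 1/13.14 = 0.07610 hr

Final: 0.07610 hr


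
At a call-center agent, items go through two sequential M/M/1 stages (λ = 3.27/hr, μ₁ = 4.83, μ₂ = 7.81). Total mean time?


Each node sees arrival rate λ = 3.27/hr (tandem ⇒ throughput preserved).
W₁ = 1/(μ₁−λ) = 1/(4.83−3.27) = 0.64103 hr
W₂ = 1/(μ₂−λ) = 1/(7.81−3.27) = 0.22026 hr
W_total = W₁ + W₂ = 0.64103 + 0.22026 = 0.86129 hr

Final: 0.86129 hr


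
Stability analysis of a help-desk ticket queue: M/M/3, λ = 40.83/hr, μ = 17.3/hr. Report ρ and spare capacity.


Total capacity cμ = 3·17.3 = 51.90/hr
ρ = λ/(cμ) = 40.83/51.90 = 0.7867
Stable ⇔ ρ < 1: YES
Spare capacity = cμ − λ = 51.90 − 40.83 = 11.07/hr

Final: ρ = 0.7867; stable; margin = 11.07/hr


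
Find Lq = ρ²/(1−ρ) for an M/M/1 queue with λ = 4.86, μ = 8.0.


ρ = 4.86/8.0 = 0.6075
Lq = ρ²/(1−ρ) = 0.3691/0.3925 = 0.9403

Final: 0.9403


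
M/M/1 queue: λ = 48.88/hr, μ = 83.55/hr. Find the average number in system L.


ρ = λ/μ = 48.88/83.55 = 0.5850
L = ρ/(1−ρ) = 0.5850/(1 − 0.5850) = 0.5850/0.4150 = 1.4099

Final: 1.4099


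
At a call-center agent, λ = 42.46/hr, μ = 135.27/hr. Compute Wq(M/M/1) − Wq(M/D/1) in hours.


ρ = 42.46/135.27 = 0.3139
Wq(M/M/1) = ρ/(μ−λ) = 0.3139/92.81 = 0.003382 hr
Wq(M/D/1) = ρ/(2(μ−λ)) = 0.001691 hr
Savings = 0.003382 − 0.001691 = 0.001691 hr

Final: 0.001691 hr


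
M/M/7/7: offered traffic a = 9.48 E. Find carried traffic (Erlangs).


B(7,9.48) = 0.385087 (Erlang-B)
Carried load = a(1 − B) = 9.48·(1 − 0.385087) = 9.48·0.614913 = 5.8294 E

Final: 5.8294 Erlangs


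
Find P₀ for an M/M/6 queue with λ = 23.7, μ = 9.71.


a = λ/μ = 23.7/9.71 = 2.4408; ρ = a/c = 0.4068
Σ_{k=0}^{5} a^k/k! (terms k=0..5) = 1.00000 + 2.44078 + 2.97871 + 2.42346 + 1.47879 + 0.72188 = 11.04362
Tail: a^6/(6!(1−ρ)) = 211.43394/(720·0.5932) = 0.49504
P₀ = 1/(11.04362 + 0.49504) = 1/11.53866 = 0.086665

Final: 0.086665


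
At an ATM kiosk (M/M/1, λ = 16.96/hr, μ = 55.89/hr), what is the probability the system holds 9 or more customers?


ρ = 16.96/55.89 = 0.3035
P(N ≥ n) = ρ^n = 0.3035^9 = 0.00002182

Final: 0.00002182


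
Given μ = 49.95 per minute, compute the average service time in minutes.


Mean service time = 1/μ = 1/49.95 minute = 0.02002 minute
In minutes: 0.02002 × 1 = 0.02002 min

Final: 0.02002 min


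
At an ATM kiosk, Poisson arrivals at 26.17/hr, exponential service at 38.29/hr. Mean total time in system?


W = 1/(μ−λ) = 1/(38.29 − 26.17) = 1/12.12 = 0.08251 hr

Final: 0.08251 hr


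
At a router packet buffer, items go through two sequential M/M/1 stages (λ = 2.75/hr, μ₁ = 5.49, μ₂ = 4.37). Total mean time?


Each node sees arrival rate λ = 2.75/hr (tandem ⇒ throughput preserved).
W₁ = 1/(μ₁−λ) = 1/(5.49−2.75) = 0.36496 hr
W₂ = 1/(μ₂−λ) = 1/(4.37−2.75) = 0.61728 hr
W_total = W₁ + W₂ = 0.36496 + 0.61728 = 0.98225 hr

Final: 0.98225 hr


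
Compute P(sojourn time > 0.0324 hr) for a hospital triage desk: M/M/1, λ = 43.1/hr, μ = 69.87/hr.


W ~ Exponential(μ−λ) for M/M/1.
μ − λ = 69.87 − 43.1 = 26.7700
P(W > t) = e^{−(μ−λ)t} = e^{−0.8673} = 0.420064

Final: 0.420064


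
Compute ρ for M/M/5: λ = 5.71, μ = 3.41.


ρ = λ/(cμ) = 5.71/(5·3.41) = 5.71/17.05 = 0.3349

Final: 0.3349


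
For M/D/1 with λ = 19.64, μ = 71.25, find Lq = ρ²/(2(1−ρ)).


ρ = 19.64/71.25 = 0.2756
M/D/1: Lq = ρ²/(2(1−ρ)) = 0.07598/(2·0.7244) = 0.05245

Final: 0.05245


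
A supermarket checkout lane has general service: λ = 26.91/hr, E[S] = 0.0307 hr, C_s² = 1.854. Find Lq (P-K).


ρ = λ·E[S] = 26.91·0.0307 = 0.8261
Lq = ρ²(1+C_s²)/(2(1−ρ)) = 0.6825·(1+1.854)/(2·0.1739)
= 0.6825·2.8540/0.3477 = 5.60171

Final: 5.60171


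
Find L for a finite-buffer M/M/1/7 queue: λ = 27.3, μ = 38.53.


ρ = 27.3/38.53 = 0.7085
L = ρ[1 − (K+1)ρ^K + Kρ^(K+1)] / [(1−ρ)(1−ρ^(K+1))]
Numerator: 0.7085·(1 − 8·0.089649 + 7·0.063520) = 0.515424
Denominator: (0.2915)·(0.936480) = 0.272948
L = 0.515424/0.272948 = 1.8884

Final: 1.8884


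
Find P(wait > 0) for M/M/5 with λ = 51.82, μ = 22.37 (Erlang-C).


a = λ/μ = 2.3165; ρ = a/5 = 0.4633
P₀ = 0.097023 (from M/M/c formula)
C(c,a) = [a^c/(c!(1−ρ))]·P₀ = [66.70481/(120·0.5367)]·0.097023
= 1.03572·0.097023 = 0.100488

Final: 0.100488


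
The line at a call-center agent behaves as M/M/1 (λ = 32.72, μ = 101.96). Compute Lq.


ρ = 32.72/101.96 = 0.3209
Lq = ρ²/(1−ρ) = 0.1030/0.6791 = 0.1516

Final: 0.1516


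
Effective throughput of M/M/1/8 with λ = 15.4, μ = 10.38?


ρ = 1.4836; P_K = (1−ρ)ρ^8/(1−ρ^9) = 0.335611
λ_eff = λ(1 − P_K) = 15.4·(1 − 0.335611) = 15.4·0.664389 = 10.2316 /hr

Final: 10.2316 /hr


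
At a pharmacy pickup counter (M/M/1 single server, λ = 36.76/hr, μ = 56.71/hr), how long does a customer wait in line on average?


ρ = 36.76/56.71 = 0.6482
Wq = ρ/(μ−λ) = 0.6482/(56.71 − 36.76) = 0.6482/19.95 = 0.03249 hr

Final: 0.03249 hr


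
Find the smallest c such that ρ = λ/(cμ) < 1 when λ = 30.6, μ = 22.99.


Stability requires cμ > λ ⇔ c > λ/μ.
λ/μ = 30.6/22.99 = 1.3310
Minimum integer c = ⌊1.3310⌋ + 1 = 2
Check: 2·22.99 = 45.98 > 30.6, while 1·22.99 = 22.99 ≤ 30.6

Final: 2 servers


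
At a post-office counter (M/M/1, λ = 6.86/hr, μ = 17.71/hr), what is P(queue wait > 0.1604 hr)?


ρ = 6.86/17.71 = 0.3874
P(Wq > t) = ρ·e^{−(μ−λ)t} = 0.3874·e^{−1.7403}
= 0.3874·0.175461 = 0.067965

Final: 0.067965


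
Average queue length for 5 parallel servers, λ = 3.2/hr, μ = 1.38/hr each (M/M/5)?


a = λ/μ = 2.3188; ρ = a/5 = 0.4638
P₀ = 0.096787
Lq = P₀·a^c·ρ / (c!·(1−ρ)²) = 0.096787·67.04316·0.4638/(120·0.28754)
= 0.08721

Final: 0.08721


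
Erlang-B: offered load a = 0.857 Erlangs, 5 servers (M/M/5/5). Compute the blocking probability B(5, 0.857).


B(c,a) = (a^c/c!) / Σ_{k=0}^{c} a^k/k!
a^5/5! = 0.003852
Σ terms (k=0..5): 1.00000 + 0.85700 + 0.36722 + 0.10490 + 0.02248 + 0.003852 = 2.355456
B = 0.003852/2.355456 = 0.001635

Final: 0.001635


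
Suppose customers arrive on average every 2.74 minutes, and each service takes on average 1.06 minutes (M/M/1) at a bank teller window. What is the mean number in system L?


λ = 60/2.74 = 21.8978 /hr
μ = 60/1.06 = 56.6038 /hr
ρ = λ/μ = 21.8978/56.6038 = 0.3869
L = ρ/(1−ρ) = 0.3869/0.6131 = 0.6310

Final: 0.6310


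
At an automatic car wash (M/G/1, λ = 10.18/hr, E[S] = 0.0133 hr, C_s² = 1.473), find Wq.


ρ = λ·E[S] = 10.18·0.0133 = 0.1354
E[S²] = E[S]²(1+C_s²) = 0.0133²·(1+1.473) = 0.0004374
Wq = λ·E[S²]/(2(1−ρ)) = 10.18·0.0004374/(2·0.8646) = 0.002575 hr

Final: 0.002575 hr


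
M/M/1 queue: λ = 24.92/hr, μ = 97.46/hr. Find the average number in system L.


ρ = λ/μ = 24.92/97.46 = 0.2557
L = ρ/(1−ρ) = 0.2557/(1 − 0.2557) = 0.2557/0.7443 = 0.3435

Final: 0.3435


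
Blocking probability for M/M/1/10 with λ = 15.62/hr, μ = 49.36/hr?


ρ = λ/μ = 15.62/49.36 = 0.3165
P_K = (1−ρ)ρ^K/(1−ρ^(K+1)) = (0.6835·0.00001007)/(1 − 0.000003187)
= 0.000006884/0.999997 = 0.000006884

Final: 0.000006884


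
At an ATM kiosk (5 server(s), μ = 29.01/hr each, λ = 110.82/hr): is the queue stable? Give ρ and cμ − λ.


Total capacity cμ = 5·29.01 = 145.05/hr
ρ = λ/(cμ) = 110.82/145.05 = 0.7640
Stable ⇔ ρ < 1: YES
Spare capacity = cμ − λ = 145.05 − 110.82 = 34.23/hr

Final: ρ = 0.7640; stable; margin = 34.23/hr


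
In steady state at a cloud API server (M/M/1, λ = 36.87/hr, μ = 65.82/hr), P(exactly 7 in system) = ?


ρ = 36.87/65.82 = 0.5602
P_n = (1−ρ)·ρ^n = (1 − 0.5602)·0.5602^7 = 0.4398·0.017306 = 0.007612

Final: 0.007612


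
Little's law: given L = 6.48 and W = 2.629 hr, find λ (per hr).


λ = L/W = 6.48/2.629 = 2.4648 /hr

Final: 2.4648 /hr


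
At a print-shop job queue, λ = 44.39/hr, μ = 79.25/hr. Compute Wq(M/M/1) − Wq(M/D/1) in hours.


ρ = 44.39/79.25 = 0.5601
Wq(M/M/1) = ρ/(μ−λ) = 0.5601/34.86 = 0.01607 hr
Wq(M/D/1) = ρ/(2(μ−λ)) = 0.008034 hr
Savings = 0.01607 − 0.008034 = 0.008034 hr

Final: 0.008034 hr


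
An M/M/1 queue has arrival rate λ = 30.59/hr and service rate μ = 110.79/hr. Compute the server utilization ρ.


ρ = λ/μ = 30.59/110.79 = 0.2761

Final: 0.2761


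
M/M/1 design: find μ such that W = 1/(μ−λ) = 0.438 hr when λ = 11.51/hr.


W = 1/(μ−λ) ⇒ μ − λ = 1/W = 1/0.438 = 2.2831
μ = λ + 1/W = 11.51 + 2.2831 = 13.7931 per hr

Final: 13.7931 /hr


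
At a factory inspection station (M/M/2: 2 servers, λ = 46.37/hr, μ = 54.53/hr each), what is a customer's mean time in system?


a = 0.8504; ρ = 0.4252; P₀ = 0.403333
Lq = P₀·a^c·ρ/(c!(1−ρ)²) = 0.18765
Wq = Lq/λ = 0.18765/46.37 = 0.004047 hr
W = Wq + 1/μ = 0.004047 + 0.01834 = 0.02239 hr

Final: 0.02239 hr


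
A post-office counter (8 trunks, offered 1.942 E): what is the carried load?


B(8,1.942) = 0.0007197 (Erlang-B)
Carried load = a(1 − B) = 1.942·(1 − 0.0007197) = 1.942·0.999280 = 1.9406 E

Final: 1.9406 Erlangs


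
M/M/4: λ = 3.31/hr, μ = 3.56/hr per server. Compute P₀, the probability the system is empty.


a = λ/μ = 3.31/3.56 = 0.9298; ρ = a/c = 0.2324
Σ_{k=0}^{3} a^k/k! (terms k=0..3) = 1.00000 + 0.92978 + 0.43224 + 0.13396 = 2.49598
Tail: a^4/(4!(1−ρ)) = 0.74733/(24·0.7676) = 0.04057
P₀ = 1/(2.49598 + 0.04057) = 1/2.53655 = 0.394237

Final: 0.394237


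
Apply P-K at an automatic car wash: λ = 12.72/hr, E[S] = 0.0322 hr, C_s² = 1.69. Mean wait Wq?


ρ = λ·E[S] = 12.72·0.0322 = 0.4096
E[S²] = E[S]²(1+C_s²) = 0.0322²·(1+1.69) = 0.002789
Wq = λ·E[S²]/(2(1−ρ)) = 12.72·0.002789/(2·0.5904) = 0.03004 hr

Final: 0.03004 hr


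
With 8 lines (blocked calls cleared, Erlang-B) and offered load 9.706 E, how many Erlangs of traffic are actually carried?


B(8,9.706) = 0.324355 (Erlang-B)
Carried load = a(1 − B) = 9.706·(1 − 0.324355) = 9.706·0.675645 = 6.5578 E

Final: 6.5578 Erlangs


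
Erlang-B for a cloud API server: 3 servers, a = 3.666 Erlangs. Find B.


B(c,a) = (a^c/c!) / Σ_{k=0}^{c} a^k/k!
a^3/3! = 8.211569
Σ terms (k=0..3): 1.00000 + 3.66600 + 6.71978 + 8.21157 = 19.597347
B = 8.211569/19.597347 = 0.419014

Final: 0.419014


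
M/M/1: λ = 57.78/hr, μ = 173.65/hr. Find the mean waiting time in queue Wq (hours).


ρ = 57.78/173.65 = 0.3327
Wq = ρ/(μ−λ) = 0.3327/(173.65 − 57.78) = 0.3327/115.87 = 0.002872 hr

Final: 0.002872 hr


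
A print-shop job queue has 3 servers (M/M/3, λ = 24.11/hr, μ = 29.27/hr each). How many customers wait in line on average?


a = λ/μ = 0.8237; ρ = a/3 = 0.2746
P₀ = 0.436421
Lq = P₀·a^c·ρ / (c!·(1−ρ)²) = 0.436421·0.55889·0.2746/(6·0.52625)
= 0.02121

Final: 0.02121


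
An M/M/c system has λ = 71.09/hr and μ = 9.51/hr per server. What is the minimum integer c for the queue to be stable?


Stability requires cμ > λ ⇔ c > λ/μ.
λ/μ = 71.09/9.51 = 7.4753
Minimum integer c = ⌊7.4753⌋ + 1 = 8
Check: 8·9.51 = 76.08 > 71.09, while 7·9.51 = 66.57 ≤ 71.09

Final: 8 servers


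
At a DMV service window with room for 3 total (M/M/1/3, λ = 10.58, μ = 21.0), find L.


ρ = 10.58/21.0 = 0.5038
L = ρ[1 − (K+1)ρ^K + Kρ^(K+1)] / [(1−ρ)(1−ρ^(K+1))]
Numerator: 0.5038·(1 − 4·0.127879 + 3·0.064427) = 0.343479
Denominator: (0.4962)·(0.935573) = 0.464223
L = 0.343479/0.464223 = 0.7399

Final: 0.7399


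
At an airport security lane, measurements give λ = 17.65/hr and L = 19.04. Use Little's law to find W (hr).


W = L/λ = 19.04/17.65 = 1.0788 hr

Final: 1.0788 hr


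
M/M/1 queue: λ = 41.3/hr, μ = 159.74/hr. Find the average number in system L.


ρ = λ/μ = 41.3/159.74 = 0.2585
L = ρ/(1−ρ) = 0.2585/(1 − 0.2585) = 0.2585/0.7415 = 0.3487

Final: 0.3487


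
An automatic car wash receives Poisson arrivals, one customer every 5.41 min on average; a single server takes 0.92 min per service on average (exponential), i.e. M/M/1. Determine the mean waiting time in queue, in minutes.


λ = 60/5.41 = 11.0906 /hr
μ = 60/0.92 = 65.2174 /hr
ρ = λ/μ = 11.0906/65.2174 = 0.1701
Wq = ρ/(μ−λ) = 0.1701/(65.2174−11.0906) = 0.003142 hr
In minutes: 0.003142·60 = 0.1885 min

Final: 0.1885 min


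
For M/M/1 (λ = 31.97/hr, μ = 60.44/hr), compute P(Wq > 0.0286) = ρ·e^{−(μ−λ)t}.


ρ = 31.97/60.44 = 0.5290
P(Wq > t) = ρ·e^{−(μ−λ)t} = 0.5290·e^{−0.8142}
= 0.5290·0.442975 = 0.234314

Final: 0.234314


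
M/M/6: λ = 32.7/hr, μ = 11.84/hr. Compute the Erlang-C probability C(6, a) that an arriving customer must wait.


a = λ/μ = 2.7618; ρ = a/6 = 0.4603
P₀ = 0.062531 (from M/M/c formula)
C(c,a) = [a^c/(c!(1−ρ))]·P₀ = [443.78876/(720·0.5397)]·0.062531
= 1.14208·0.062531 = 0.071415

Final: 0.071415


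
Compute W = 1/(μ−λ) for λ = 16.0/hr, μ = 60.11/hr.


W = 1/(μ−λ) = 1/(60.11 − 16.0) = 1/44.11 = 0.02267 hr

Final: 0.02267 hr


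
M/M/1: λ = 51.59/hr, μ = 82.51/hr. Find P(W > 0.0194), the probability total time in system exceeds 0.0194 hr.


W ~ Exponential(μ−λ) for M/M/1.
μ − λ = 82.51 − 51.59 = 30.9200
P(W > t) = e^{−(μ−λ)t} = e^{−0.5998} = 0.548895

Final: 0.548895
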